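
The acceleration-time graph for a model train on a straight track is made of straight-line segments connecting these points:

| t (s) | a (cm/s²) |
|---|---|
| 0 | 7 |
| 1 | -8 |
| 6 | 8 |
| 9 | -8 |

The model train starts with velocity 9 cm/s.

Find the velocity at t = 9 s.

8.5 cm/s

Δv equals the area under the a-t graph; then v = v₀ + Δv.
0–1 s: ½(7 + -8)(1) = -0.5 cm/s
1–6 s: ½(-8 + 8)(5) = 0 cm/s
6–9 s: ½(8 + -8)(3) = 0 cm/s
Δv = -0.5 cm/s, so v(9) = 9 + (-0.5) = 8.5 cm/s.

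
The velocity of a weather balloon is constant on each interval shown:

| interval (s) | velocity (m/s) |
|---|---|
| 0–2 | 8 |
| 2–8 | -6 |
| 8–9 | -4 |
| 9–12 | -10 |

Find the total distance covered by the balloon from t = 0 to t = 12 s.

Distance (not displacement) is the total path length: add the absolute areas under v-t.
0–2 s: |8| × 2 = 16 m
2–8 s: |-6| × 6 = 36 m
8–9 s: |-4| × 1 = 4 m
9–12 s: |-10| × 3 = 30 m
Total distance = 86 m

86 m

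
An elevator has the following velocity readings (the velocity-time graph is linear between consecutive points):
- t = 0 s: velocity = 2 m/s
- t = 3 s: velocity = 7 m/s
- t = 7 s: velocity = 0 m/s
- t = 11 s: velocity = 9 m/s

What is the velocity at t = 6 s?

On 3–7 s the graph is linear from 7 to 0 m/s: v(6) = 7 + (0 − 7)·(6 − 3)/(7 − 3) = 1.75 m/s.

1.75 m/s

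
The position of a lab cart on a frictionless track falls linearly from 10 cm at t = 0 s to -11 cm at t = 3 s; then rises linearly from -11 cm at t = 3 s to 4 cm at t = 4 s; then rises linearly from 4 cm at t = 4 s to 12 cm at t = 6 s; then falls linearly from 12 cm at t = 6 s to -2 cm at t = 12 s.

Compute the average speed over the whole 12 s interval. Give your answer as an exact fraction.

Average speed = (total path length)/(elapsed time); on a piecewise-linear x-t graph the path length is Σ|Δx|.
0–3 s: |Δx| = |-11 − 10| = 21 cm
3–4 s: |Δx| = |4 − -11| = 15 cm
4–6 s: |Δx| = |12 − 4| = 8 cm
6–12 s: |Δx| = |-2 − 12| = 14 cm
Total path = 58 cm; average speed = 58/12 = 29/6 cm/s.

29/6 cm/s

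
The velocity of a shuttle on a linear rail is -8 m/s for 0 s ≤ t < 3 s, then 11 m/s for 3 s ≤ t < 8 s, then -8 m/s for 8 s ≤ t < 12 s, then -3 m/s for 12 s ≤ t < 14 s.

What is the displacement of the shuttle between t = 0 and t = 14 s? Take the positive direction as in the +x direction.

-7 m

Displacement is the signed area under the v-t curve.
0–3 s: -8 × 3 = -24 m
3–8 s: 11 × 5 = 55 m
8–12 s: -8 × 4 = -32 m
12–14 s: -3 × 2 = -6 m
Net displacement = -7 m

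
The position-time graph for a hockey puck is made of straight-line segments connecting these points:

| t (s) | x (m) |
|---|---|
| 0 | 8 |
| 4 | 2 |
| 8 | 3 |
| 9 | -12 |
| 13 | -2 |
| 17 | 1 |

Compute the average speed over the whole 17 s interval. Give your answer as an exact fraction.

Average speed = (total path length)/(elapsed time); on a piecewise-linear x-t graph the path length is Σ|Δx|.
0–4 s: |Δx| = |2 − 8| = 6 m
4–8 s: |Δx| = |3 − 2| = 1 m
8–9 s: |Δx| = |-12 − 3| = 15 m
9–13 s: |Δx| = |-2 − -12| = 10 m
13–17 s: |Δx| = |1 − -2| = 3 m
Total path = 35 m; average speed = 35/17 = 35/17 m/s.

35/17 m/s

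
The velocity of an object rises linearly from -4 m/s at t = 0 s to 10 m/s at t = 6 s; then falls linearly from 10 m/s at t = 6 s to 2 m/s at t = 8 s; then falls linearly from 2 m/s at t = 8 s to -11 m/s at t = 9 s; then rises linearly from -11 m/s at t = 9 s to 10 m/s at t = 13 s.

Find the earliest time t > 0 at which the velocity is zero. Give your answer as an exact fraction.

t = 12/7 s

v changes sign on 0–6 s (from -4 to 10); the graph is linear there, so v = 0 at t = 0 + (4)·(6 − 0)/(10 − -4) = 12/7 s.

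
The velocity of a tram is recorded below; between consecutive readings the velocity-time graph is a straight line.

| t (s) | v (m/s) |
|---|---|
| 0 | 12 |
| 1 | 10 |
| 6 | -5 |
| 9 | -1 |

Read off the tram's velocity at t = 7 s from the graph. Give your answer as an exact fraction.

On 6–9 s the graph is linear from -5 to -1 m/s: v(7) = -5 + (-1 − -5)·(7 − 6)/(9 − 6) = -11/3 m/s.

-11/3 m/s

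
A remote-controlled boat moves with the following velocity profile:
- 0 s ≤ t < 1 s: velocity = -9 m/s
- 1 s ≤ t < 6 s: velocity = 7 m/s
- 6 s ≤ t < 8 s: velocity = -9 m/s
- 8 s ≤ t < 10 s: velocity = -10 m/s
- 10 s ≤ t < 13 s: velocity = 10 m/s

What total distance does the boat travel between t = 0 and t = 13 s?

Total distance travelled is ∫|v| dt — sum the magnitudes of each area piece.
0–1 s: |-9| × 1 = 9 m
1–6 s: |7| × 5 = 35 m
6–8 s: |-9| × 2 = 18 m
8–10 s: |-10| × 2 = 20 m
10–13 s: |10| × 3 = 30 m
Total distance = 112 m

112 m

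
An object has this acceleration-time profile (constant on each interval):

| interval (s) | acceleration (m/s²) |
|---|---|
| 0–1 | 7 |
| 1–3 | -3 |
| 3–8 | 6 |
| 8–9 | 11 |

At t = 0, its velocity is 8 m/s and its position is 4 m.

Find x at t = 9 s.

On each constant-a segment, Δv = aΔt and Δx = v₀Δt + ½aΔt²; chain segment to segment.
0–1 s: v starts 8 m/s; Δx = 8·1 + ½·7·1² = 11.5 m; v ends 15 m/s.
1–3 s: v starts 15 m/s; Δx = 15·2 + ½·-3·2² = 24 m; v ends 9 m/s.
3–8 s: v starts 9 m/s; Δx = 9·5 + ½·6·5² = 120 m; v ends 39 m/s.
8–9 s: v starts 39 m/s; Δx = 39·1 + ½·11·1² = 44.5 m; v ends 50 m/s.
x(9) = 4 + Σ Δx = 204 m.

204 m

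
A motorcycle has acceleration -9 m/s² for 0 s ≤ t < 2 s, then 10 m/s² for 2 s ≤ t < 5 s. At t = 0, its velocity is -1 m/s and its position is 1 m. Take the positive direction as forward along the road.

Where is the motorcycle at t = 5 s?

On each constant-a segment, Δv = aΔt and Δx = v₀Δt + ½aΔt²; chain segment to segment.
0–2 s: v starts -1 m/s; Δx = -1·2 + ½·-9·2² = -20 m; v ends -19 m/s.
2–5 s: v starts -19 m/s; Δx = -19·3 + ½·10·3² = -12 m; v ends 11 m/s.
x(5) = 1 + Σ Δx = -31 m.

-31 m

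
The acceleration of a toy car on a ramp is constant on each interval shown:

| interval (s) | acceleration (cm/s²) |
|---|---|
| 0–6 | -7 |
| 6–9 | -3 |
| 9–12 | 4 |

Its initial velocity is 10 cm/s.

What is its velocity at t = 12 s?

Δv equals the area under the a-t graph; then v = v₀ + Δv.
0–6 s: -7 × 6 = -42 cm/s
6–9 s: -3 × 3 = -9 cm/s
9–12 s: 4 × 3 = 12 cm/s
Δv = -39 cm/s, so v(12) = 10 + (-39) = -29 cm/s.

-29 cm/s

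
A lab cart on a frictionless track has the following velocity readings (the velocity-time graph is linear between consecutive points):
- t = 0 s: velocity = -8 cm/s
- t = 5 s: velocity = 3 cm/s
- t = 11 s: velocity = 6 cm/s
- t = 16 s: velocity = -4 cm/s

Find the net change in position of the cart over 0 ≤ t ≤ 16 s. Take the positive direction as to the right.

19.5 cm

Displacement is the signed area under the v-t curve.
0–5 s: ½(-8 + 3)(5) = -12.5 cm
5–11 s: ½(3 + 6)(6) = 27 cm
11–16 s: ½(6 + -4)(5) = 5 cm
Net displacement = 19.5 cm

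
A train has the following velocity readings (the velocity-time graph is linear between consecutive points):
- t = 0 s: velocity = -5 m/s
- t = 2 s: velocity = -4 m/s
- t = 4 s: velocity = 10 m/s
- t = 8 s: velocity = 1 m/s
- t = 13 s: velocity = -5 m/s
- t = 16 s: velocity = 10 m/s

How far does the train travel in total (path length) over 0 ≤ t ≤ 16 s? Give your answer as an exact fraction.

1315/21 m

Distance (not displacement) is the total path length: add the absolute areas under v-t.
0–2 s: |½(-5 + -4)(2)| = 9 m
2–4 s: v = 0 at t = 18/7 s; triangle areas 8/7 + 50/7 = 58/7 m
4–8 s: |½(10 + 1)(4)| = 22 m
8–13 s: v = 0 at t = 53/6 s; triangle areas 5/12 + 125/12 = 65/6 m
13–16 s: v = 0 at t = 14 s; triangle areas 2.5 + 10 = 12.5 m
Total distance = 1315/21 m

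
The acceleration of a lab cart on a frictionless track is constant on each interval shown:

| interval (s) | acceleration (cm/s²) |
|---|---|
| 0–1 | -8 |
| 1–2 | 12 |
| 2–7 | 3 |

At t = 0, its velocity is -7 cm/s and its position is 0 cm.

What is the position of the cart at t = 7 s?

On each constant-a segment, Δv = aΔt and Δx = v₀Δt + ½aΔt²; chain segment to segment.
0–1 s: v starts -7 cm/s; Δx = -7·1 + ½·-8·1² = -11 cm; v ends -15 cm/s.
1–2 s: v starts -15 cm/s; Δx = -15·1 + ½·12·1² = -9 cm; v ends -3 cm/s.
2–7 s: v starts -3 cm/s; Δx = -3·5 + ½·3·5² = 22.5 cm; v ends 12 cm/s.
x(7) = 0 + Σ Δx = 2.5 cm.

2.5 cm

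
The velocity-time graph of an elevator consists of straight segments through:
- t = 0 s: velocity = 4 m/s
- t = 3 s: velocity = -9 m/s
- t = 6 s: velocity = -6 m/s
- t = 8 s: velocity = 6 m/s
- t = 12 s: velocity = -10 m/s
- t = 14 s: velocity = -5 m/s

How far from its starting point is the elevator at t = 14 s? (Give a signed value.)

Displacement is the signed area under the v-t curve.
0–3 s: ½(4 + -9)(3) = -7.5 m
3–6 s: ½(-9 + -6)(3) = -22.5 m
6–8 s: ½(-6 + 6)(2) = 0 m
8–12 s: ½(6 + -10)(4) = -8 m
12–14 s: ½(-10 + -5)(2) = -15 m
Net displacement = -53 m

-53 m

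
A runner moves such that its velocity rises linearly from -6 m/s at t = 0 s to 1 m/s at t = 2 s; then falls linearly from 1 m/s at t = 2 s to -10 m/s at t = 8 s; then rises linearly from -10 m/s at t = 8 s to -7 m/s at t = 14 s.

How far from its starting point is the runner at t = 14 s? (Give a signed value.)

-83 m

Net displacement equals the area under the velocity-time graph (areas below the axis count negative).
0–2 s: ½(-6 + 1)(2) = -5 m
2–8 s: ½(1 + -10)(6) = -27 m
8–14 s: ½(-10 + -7)(6) = -51 m
Net displacement = -83 m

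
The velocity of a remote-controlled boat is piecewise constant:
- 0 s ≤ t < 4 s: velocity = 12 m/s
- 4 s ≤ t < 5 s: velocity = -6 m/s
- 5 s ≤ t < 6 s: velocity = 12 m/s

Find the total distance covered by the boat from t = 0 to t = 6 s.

66 m

Distance (not displacement) is the total path length: add the absolute areas under v-t.
0–4 s: |12| × 4 = 48 m
4–5 s: |-6| × 1 = 6 m
5–6 s: |12| × 1 = 12 m
Total distance = 66 m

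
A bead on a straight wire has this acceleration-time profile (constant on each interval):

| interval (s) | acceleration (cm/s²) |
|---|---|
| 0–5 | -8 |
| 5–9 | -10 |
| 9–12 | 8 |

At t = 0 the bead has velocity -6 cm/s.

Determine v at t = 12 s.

Δv equals the area under the a-t graph; then v = v₀ + Δv.
0–5 s: -8 × 5 = -40 cm/s
5–9 s: -10 × 4 = -40 cm/s
9–12 s: 8 × 3 = 24 cm/s
Δv = -56 cm/s, so v(12) = -6 + (-56) = -62 cm/s.

-62 cm/s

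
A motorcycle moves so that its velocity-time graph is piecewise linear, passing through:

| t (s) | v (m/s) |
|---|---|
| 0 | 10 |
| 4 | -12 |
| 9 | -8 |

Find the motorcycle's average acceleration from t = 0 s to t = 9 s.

-2 m/s²

Average acceleration = Δv/Δt = (-8 − 10)/(9 − 0) = -2 m/s².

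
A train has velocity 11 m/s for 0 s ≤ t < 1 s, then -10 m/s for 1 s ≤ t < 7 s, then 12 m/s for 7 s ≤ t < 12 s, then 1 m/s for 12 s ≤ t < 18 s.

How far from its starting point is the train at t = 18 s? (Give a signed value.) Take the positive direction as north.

Net displacement equals the area under the velocity-time graph (areas below the axis count negative).
0–1 s: 11 × 1 = 11 m
1–7 s: -10 × 6 = -60 m
7–12 s: 12 × 5 = 60 m
12–18 s: 1 × 6 = 6 m
Net displacement = 17 m

17 m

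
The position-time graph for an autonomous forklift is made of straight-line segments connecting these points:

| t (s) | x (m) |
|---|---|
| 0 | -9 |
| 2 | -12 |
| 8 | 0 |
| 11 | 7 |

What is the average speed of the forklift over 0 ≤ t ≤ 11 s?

Average speed = (total path length)/(elapsed time); on a piecewise-linear x-t graph the path length is Σ|Δx|.
0–2 s: |Δx| = |-12 − -9| = 3 m
2–8 s: |Δx| = |0 − -12| = 12 m
8–11 s: |Δx| = |7 − 0| = 7 m
Total path = 22 m; average speed = 22/11 = 2 m/s.

2 m/s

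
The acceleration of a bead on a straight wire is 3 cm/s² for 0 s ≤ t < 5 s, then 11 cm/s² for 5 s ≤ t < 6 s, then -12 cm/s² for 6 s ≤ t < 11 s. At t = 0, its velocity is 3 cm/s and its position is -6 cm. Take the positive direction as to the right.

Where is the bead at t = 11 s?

On each constant-a segment, Δv = aΔt and Δx = v₀Δt + ½aΔt²; chain segment to segment.
0–5 s: v starts 3 cm/s; Δx = 3·5 + ½·3·5² = 52.5 cm; v ends 18 cm/s.
5–6 s: v starts 18 cm/s; Δx = 18·1 + ½·11·1² = 23.5 cm; v ends 29 cm/s.
6–11 s: v starts 29 cm/s; Δx = 29·5 + ½·-12·5² = -5 cm; v ends -31 cm/s.
x(11) = -6 + Σ Δx = 65 cm.

65 cm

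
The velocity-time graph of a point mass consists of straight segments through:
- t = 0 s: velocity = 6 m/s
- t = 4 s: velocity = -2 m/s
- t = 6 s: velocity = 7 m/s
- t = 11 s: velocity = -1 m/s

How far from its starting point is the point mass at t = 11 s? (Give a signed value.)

Displacement is the signed area under the v-t curve.
0–4 s: ½(6 + -2)(4) = 8 m
4–6 s: ½(-2 + 7)(2) = 5 m
6–11 s: ½(7 + -1)(5) = 15 m
Net displacement = 28 m

28 m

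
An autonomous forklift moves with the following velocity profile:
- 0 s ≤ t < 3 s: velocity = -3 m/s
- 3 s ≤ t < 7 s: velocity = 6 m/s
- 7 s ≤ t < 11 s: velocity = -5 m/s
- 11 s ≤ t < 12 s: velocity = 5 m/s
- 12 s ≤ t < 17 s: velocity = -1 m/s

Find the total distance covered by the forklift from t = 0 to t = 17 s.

63 m

Distance (not displacement) is the total path length: add the absolute areas under v-t.
0–3 s: |-3| × 3 = 9 m
3–7 s: |6| × 4 = 24 m
7–11 s: |-5| × 4 = 20 m
11–12 s: |5| × 1 = 5 m
12–17 s: |-1| × 5 = 5 m
Total distance = 63 m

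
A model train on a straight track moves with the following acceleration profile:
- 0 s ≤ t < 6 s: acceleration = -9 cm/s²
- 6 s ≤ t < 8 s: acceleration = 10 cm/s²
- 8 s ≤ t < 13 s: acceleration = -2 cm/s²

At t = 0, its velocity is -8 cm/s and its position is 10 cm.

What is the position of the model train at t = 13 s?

-539 cm

On each constant-a segment, Δv = aΔt and Δx = v₀Δt + ½aΔt²; chain segment to segment.
0–6 s: v starts -8 cm/s; Δx = -8·6 + ½·-9·6² = -210 cm; v ends -62 cm/s.
6–8 s: v starts -62 cm/s; Δx = -62·2 + ½·10·2² = -104 cm; v ends -42 cm/s.
8–13 s: v starts -42 cm/s; Δx = -42·5 + ½·-2·5² = -235 cm; v ends -52 cm/s.
x(13) = 10 + Σ Δx = -539 cm.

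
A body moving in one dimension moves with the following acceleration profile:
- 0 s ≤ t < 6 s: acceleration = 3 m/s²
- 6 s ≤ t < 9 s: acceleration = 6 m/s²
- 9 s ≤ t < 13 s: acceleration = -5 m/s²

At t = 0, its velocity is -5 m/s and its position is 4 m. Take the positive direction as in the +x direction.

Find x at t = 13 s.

On each constant-a segment, Δv = aΔt and Δx = v₀Δt + ½aΔt²; chain segment to segment.
0–6 s: v starts -5 m/s; Δx = -5·6 + ½·3·6² = 24 m; v ends 13 m/s.
6–9 s: v starts 13 m/s; Δx = 13·3 + ½·6·3² = 66 m; v ends 31 m/s.
9–13 s: v starts 31 m/s; Δx = 31·4 + ½·-5·4² = 84 m; v ends 11 m/s.
x(13) = 4 + Σ Δx = 178 m.

178 m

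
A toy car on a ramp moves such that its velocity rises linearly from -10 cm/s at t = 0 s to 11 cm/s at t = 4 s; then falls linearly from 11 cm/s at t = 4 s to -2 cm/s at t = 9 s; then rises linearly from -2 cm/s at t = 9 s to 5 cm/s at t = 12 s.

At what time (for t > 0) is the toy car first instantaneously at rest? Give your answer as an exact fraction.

t = 40/21 s

v changes sign on 0–4 s (from -10 to 11); the graph is linear there, so v = 0 at t = 0 + (10)·(4 − 0)/(11 − -10) = 40/21 s.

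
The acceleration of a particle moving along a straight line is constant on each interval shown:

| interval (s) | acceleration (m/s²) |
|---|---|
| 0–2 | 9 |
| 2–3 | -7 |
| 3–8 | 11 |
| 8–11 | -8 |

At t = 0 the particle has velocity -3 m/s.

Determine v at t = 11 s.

39 m/s

Δv equals the area under the a-t graph; then v = v₀ + Δv.
0–2 s: 9 × 2 = 18 m/s
2–3 s: -7 × 1 = -7 m/s
3–8 s: 11 × 5 = 55 m/s
8–11 s: -8 × 3 = -24 m/s
Δv = 42 m/s, so v(11) = -3 + (42) = 39 m/s.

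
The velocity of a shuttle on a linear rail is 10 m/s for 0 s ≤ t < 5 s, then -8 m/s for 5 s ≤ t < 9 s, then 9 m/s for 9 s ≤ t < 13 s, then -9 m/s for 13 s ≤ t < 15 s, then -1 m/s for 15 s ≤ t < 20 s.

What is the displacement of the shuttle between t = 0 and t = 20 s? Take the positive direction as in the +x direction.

31 m

Displacement is the signed area under the v-t curve.
0–5 s: 10 × 5 = 50 m
5–9 s: -8 × 4 = -32 m
9–13 s: 9 × 4 = 36 m
13–15 s: -9 × 2 = -18 m
15–20 s: -1 × 5 = -5 m
Net displacement = 31 m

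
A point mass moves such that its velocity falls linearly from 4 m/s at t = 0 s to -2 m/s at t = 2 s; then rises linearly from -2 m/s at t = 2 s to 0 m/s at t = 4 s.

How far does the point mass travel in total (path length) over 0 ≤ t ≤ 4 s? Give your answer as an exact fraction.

Distance (not displacement) is the total path length: add the absolute areas under v-t.
0–2 s: v = 0 at t = 4/3 s; triangle areas 8/3 + 2/3 = 10/3 m
2–4 s: |½(-2 + 0)(2)| = 2 m
Total distance = 16/3 m

16/3 m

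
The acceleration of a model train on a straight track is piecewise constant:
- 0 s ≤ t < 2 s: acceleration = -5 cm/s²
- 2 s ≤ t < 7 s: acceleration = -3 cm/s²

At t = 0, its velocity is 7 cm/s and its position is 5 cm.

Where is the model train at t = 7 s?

-43.5 cm

On each constant-a segment, Δv = aΔt and Δx = v₀Δt + ½aΔt²; chain segment to segment.
0–2 s: v starts 7 cm/s; Δx = 7·2 + ½·-5·2² = 4 cm; v ends -3 cm/s.
2–7 s: v starts -3 cm/s; Δx = -3·5 + ½·-3·5² = -52.5 cm; v ends -18 cm/s.
x(7) = 5 + Σ Δx = -43.5 cm.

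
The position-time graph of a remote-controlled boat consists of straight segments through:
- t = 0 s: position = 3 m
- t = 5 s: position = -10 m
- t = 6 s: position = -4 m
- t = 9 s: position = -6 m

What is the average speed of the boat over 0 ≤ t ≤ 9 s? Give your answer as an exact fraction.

7/3 m/s

Average speed = (total path length)/(elapsed time); on a piecewise-linear x-t graph the path length is Σ|Δx|.
0–5 s: |Δx| = |-10 − 3| = 13 m
5–6 s: |Δx| = |-4 − -10| = 6 m
6–9 s: |Δx| = |-6 − -4| = 2 m
Total path = 21 m; average speed = 21/9 = 7/3 m/s.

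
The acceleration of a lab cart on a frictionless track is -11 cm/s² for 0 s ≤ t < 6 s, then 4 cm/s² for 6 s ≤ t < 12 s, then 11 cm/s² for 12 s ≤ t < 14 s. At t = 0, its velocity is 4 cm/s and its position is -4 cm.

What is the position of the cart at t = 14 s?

-532 cm

On each constant-a segment, Δv = aΔt and Δx = v₀Δt + ½aΔt²; chain segment to segment.
0–6 s: v starts 4 cm/s; Δx = 4·6 + ½·-11·6² = -174 cm; v ends -62 cm/s.
6–12 s: v starts -62 cm/s; Δx = -62·6 + ½·4·6² = -300 cm; v ends -38 cm/s.
12–14 s: v starts -38 cm/s; Δx = -38·2 + ½·11·2² = -54 cm; v ends -16 cm/s.
x(14) = -4 + Σ Δx = -532 cm.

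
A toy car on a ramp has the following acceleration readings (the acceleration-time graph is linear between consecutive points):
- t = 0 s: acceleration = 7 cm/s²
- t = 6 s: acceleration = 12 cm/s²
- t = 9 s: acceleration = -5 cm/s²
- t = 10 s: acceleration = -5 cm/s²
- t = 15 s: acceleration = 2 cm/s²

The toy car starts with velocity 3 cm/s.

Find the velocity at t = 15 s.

Δv equals the area under the a-t graph; then v = v₀ + Δv.
0–6 s: ½(7 + 12)(6) = 57 cm/s
6–9 s: ½(12 + -5)(3) = 10.5 cm/s
9–10 s: -5 × 1 = -5 cm/s
10–15 s: ½(-5 + 2)(5) = -7.5 cm/s
Δv = 55 cm/s, so v(15) = 3 + (55) = 58 cm/s.

58 cm/s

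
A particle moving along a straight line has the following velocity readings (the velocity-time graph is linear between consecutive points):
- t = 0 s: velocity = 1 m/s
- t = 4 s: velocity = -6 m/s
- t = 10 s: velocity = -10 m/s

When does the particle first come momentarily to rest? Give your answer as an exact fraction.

v changes sign on 0–4 s (from 1 to -6); the graph is linear there, so v = 0 at t = 0 + (-1)·(4 − 0)/(-6 − 1) = 4/7 s.

t = 4/7 s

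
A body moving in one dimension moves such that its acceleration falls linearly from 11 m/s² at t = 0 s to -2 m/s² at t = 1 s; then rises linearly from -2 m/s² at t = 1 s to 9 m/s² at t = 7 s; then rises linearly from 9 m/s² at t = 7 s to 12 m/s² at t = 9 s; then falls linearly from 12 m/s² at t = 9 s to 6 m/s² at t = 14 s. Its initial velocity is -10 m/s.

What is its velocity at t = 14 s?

Δv equals the area under the a-t graph; then v = v₀ + Δv.
0–1 s: ½(11 + -2)(1) = 4.5 m/s
1–7 s: ½(-2 + 9)(6) = 21 m/s
7–9 s: ½(9 + 12)(2) = 21 m/s
9–14 s: ½(12 + 6)(5) = 45 m/s
Δv = 91.5 m/s, so v(14) = -10 + (91.5) = 81.5 m/s.

81.5 m/s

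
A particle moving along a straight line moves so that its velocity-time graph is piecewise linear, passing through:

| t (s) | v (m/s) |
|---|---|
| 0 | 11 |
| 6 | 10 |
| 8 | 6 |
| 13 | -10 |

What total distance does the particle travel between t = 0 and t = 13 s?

Total distance travelled is ∫|v| dt — sum the magnitudes of each area piece.
0–6 s: |½(11 + 10)(6)| = 63 m
6–8 s: |½(10 + 6)(2)| = 16 m
8–13 s: v = 0 at t = 9.875 s; triangle areas 5.625 + 15.625 = 21.25 m
Total distance = 100.25 m

100.25 m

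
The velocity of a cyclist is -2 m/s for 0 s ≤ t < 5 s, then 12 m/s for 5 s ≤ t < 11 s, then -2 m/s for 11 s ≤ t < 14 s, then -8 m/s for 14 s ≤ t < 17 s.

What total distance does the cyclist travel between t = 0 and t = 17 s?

Distance (not displacement) is the total path length: add the absolute areas under v-t.
0–5 s: |-2| × 5 = 10 m
5–11 s: |12| × 6 = 72 m
11–14 s: |-2| × 3 = 6 m
14–17 s: |-8| × 3 = 24 m
Total distance = 112 m

112 m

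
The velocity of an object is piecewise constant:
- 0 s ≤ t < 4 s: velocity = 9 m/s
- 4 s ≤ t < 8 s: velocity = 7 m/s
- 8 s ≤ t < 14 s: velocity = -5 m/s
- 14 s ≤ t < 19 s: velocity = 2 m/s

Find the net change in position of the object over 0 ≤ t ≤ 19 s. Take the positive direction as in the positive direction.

Displacement is the signed area under the v-t curve.
0–4 s: 9 × 4 = 36 m
4–8 s: 7 × 4 = 28 m
8–14 s: -5 × 6 = -30 m
14–19 s: 2 × 5 = 10 m
Net displacement = 44 m

44 m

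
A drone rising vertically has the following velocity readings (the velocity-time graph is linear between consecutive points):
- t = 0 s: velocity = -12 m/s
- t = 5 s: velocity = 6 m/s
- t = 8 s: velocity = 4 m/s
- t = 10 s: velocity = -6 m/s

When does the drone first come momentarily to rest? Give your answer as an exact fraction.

t = 10/3 s

v changes sign on 0–5 s (from -12 to 6); the graph is linear there, so v = 0 at t = 0 + (12)·(5 − 0)/(6 − -12) = 10/3 s.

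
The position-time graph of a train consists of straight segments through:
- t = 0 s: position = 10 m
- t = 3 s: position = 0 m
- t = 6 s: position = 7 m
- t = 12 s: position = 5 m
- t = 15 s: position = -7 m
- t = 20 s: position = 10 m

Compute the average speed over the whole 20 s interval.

Average speed = (total path length)/(elapsed time); on a piecewise-linear x-t graph the path length is Σ|Δx|.
0–3 s: |Δx| = |0 − 10| = 10 m
3–6 s: |Δx| = |7 − 0| = 7 m
6–12 s: |Δx| = |5 − 7| = 2 m
12–15 s: |Δx| = |-7 − 5| = 12 m
15–20 s: |Δx| = |10 − -7| = 17 m
Total path = 48 m; average speed = 48/20 = 2.4 m/s.

2.4 m/s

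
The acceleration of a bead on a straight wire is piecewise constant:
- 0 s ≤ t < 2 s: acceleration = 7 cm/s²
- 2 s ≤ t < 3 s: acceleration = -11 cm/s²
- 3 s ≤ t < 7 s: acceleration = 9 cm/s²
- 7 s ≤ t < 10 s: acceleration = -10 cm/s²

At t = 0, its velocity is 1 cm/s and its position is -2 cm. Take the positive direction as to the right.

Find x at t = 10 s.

186.5 cm

On each constant-a segment, Δv = aΔt and Δx = v₀Δt + ½aΔt²; chain segment to segment.
0–2 s: v starts 1 cm/s; Δx = 1·2 + ½·7·2² = 16 cm; v ends 15 cm/s.
2–3 s: v starts 15 cm/s; Δx = 15·1 + ½·-11·1² = 9.5 cm; v ends 4 cm/s.
3–7 s: v starts 4 cm/s; Δx = 4·4 + ½·9·4² = 88 cm; v ends 40 cm/s.
7–10 s: v starts 40 cm/s; Δx = 40·3 + ½·-10·3² = 75 cm; v ends 10 cm/s.
x(10) = -2 + Σ Δx = 186.5 cm.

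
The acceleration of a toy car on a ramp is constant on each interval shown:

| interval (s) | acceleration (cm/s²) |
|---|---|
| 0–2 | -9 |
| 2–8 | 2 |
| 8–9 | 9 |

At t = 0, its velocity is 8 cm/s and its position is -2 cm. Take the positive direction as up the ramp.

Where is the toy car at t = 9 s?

On each constant-a segment, Δv = aΔt and Δx = v₀Δt + ½aΔt²; chain segment to segment.
0–2 s: v starts 8 cm/s; Δx = 8·2 + ½·-9·2² = -2 cm; v ends -10 cm/s.
2–8 s: v starts -10 cm/s; Δx = -10·6 + ½·2·6² = -24 cm; v ends 2 cm/s.
8–9 s: v starts 2 cm/s; Δx = 2·1 + ½·9·1² = 6.5 cm; v ends 11 cm/s.
x(9) = -2 + Σ Δx = -21.5 cm.

-21.5 cm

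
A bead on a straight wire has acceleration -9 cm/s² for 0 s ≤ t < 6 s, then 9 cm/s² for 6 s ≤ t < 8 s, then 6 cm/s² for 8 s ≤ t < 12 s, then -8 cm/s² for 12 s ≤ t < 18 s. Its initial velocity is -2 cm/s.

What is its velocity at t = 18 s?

-62 cm/s

Δv equals the area under the a-t graph; then v = v₀ + Δv.
0–6 s: -9 × 6 = -54 cm/s
6–8 s: 9 × 2 = 18 cm/s
8–12 s: 6 × 4 = 24 cm/s
12–18 s: -8 × 6 = -48 cm/s
Δv = -60 cm/s, so v(18) = -2 + (-60) = -62 cm/s.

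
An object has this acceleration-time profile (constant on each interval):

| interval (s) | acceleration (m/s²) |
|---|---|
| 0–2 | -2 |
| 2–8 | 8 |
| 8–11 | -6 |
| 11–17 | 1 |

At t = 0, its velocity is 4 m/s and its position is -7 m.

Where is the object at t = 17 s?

On each constant-a segment, Δv = aΔt and Δx = v₀Δt + ½aΔt²; chain segment to segment.
0–2 s: v starts 4 m/s; Δx = 4·2 + ½·-2·2² = 4 m; v ends 0 m/s.
2–8 s: v starts 0 m/s; Δx = 0·6 + ½·8·6² = 144 m; v ends 48 m/s.
8–11 s: v starts 48 m/s; Δx = 48·3 + ½·-6·3² = 117 m; v ends 30 m/s.
11–17 s: v starts 30 m/s; Δx = 30·6 + ½·1·6² = 198 m; v ends 36 m/s.
x(17) = -7 + Σ Δx = 456 m.

456 m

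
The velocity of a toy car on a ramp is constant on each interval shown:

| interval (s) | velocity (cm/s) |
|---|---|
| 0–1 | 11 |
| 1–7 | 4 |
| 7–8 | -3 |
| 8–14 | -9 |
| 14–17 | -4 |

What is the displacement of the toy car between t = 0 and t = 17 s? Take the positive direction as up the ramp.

-34 cm

Displacement is the signed area under the v-t curve.
0–1 s: 11 × 1 = 11 cm
1–7 s: 4 × 6 = 24 cm
7–8 s: -3 × 1 = -3 cm
8–14 s: -9 × 6 = -54 cm
14–17 s: -4 × 3 = -12 cm
Net displacement = -34 cm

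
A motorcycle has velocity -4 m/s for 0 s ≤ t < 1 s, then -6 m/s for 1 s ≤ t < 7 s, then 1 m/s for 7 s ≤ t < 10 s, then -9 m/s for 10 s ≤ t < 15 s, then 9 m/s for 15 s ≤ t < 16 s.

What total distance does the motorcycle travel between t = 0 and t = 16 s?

Total distance travelled is ∫|v| dt — sum the magnitudes of each area piece.
0–1 s: |-4| × 1 = 4 m
1–7 s: |-6| × 6 = 36 m
7–10 s: |1| × 3 = 3 m
10–15 s: |-9| × 5 = 45 m
15–16 s: |9| × 1 = 9 m
Total distance = 97 m

97 m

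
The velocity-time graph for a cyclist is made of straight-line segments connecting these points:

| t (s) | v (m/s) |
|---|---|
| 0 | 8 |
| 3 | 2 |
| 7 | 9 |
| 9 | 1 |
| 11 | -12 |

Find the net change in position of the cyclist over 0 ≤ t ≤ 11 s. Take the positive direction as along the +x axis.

Displacement is the signed area under the v-t curve.
0–3 s: ½(8 + 2)(3) = 15 m
3–7 s: ½(2 + 9)(4) = 22 m
7–9 s: ½(9 + 1)(2) = 10 m
9–11 s: ½(1 + -12)(2) = -11 m
Net displacement = 36 m

36 m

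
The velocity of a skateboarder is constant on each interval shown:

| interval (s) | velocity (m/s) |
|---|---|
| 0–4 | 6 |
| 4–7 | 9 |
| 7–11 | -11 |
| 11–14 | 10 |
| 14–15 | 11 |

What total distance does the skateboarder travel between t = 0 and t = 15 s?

136 m

Total distance travelled is ∫|v| dt — sum the magnitudes of each area piece.
0–4 s: |6| × 4 = 24 m
4–7 s: |9| × 3 = 27 m
7–11 s: |-11| × 4 = 44 m
11–14 s: |10| × 3 = 30 m
14–15 s: |11| × 1 = 11 m
Total distance = 136 m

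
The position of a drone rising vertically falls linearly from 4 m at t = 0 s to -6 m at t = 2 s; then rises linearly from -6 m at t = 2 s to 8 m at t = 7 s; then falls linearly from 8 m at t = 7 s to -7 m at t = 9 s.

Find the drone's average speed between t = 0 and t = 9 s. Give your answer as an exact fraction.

Average speed = (total path length)/(elapsed time); on a piecewise-linear x-t graph the path length is Σ|Δx|.
0–2 s: |Δx| = |-6 − 4| = 10 m
2–7 s: |Δx| = |8 − -6| = 14 m
7–9 s: |Δx| = |-7 − 8| = 15 m
Total path = 39 m; average speed = 39/9 = 13/3 m/s.

13/3 m/s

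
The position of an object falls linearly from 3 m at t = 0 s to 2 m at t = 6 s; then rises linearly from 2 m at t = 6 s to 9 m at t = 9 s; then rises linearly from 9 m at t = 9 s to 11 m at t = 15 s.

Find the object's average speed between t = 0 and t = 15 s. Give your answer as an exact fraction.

2/3 m/s

Average speed = (total path length)/(elapsed time); on a piecewise-linear x-t graph the path length is Σ|Δx|.
0–6 s: |Δx| = |2 − 3| = 1 m
6–9 s: |Δx| = |9 − 2| = 7 m
9–15 s: |Δx| = |11 − 9| = 2 m
Total path = 10 m; average speed = 10/15 = 2/3 m/s.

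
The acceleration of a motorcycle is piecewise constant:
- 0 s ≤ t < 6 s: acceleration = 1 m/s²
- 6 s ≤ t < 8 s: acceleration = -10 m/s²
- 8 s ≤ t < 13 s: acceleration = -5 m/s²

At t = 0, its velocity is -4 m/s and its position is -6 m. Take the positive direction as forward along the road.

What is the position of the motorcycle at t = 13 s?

-180.5 m

On each constant-a segment, Δv = aΔt and Δx = v₀Δt + ½aΔt²; chain segment to segment.
0–6 s: v starts -4 m/s; Δx = -4·6 + ½·1·6² = -6 m; v ends 2 m/s.
6–8 s: v starts 2 m/s; Δx = 2·2 + ½·-10·2² = -16 m; v ends -18 m/s.
8–13 s: v starts -18 m/s; Δx = -18·5 + ½·-5·5² = -152.5 m; v ends -43 m/s.
x(13) = -6 + Σ Δx = -180.5 m.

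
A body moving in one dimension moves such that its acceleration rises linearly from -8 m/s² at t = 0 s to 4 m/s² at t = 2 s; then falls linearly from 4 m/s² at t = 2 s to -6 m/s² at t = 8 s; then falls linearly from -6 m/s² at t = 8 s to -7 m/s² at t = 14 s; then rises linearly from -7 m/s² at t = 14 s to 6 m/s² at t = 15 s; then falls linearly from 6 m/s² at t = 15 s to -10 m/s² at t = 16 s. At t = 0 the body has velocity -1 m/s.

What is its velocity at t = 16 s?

-52.5 m/s

Δv equals the area under the a-t graph; then v = v₀ + Δv.
0–2 s: ½(-8 + 4)(2) = -4 m/s
2–8 s: ½(4 + -6)(6) = -6 m/s
8–14 s: ½(-6 + -7)(6) = -39 m/s
14–15 s: ½(-7 + 6)(1) = -0.5 m/s
15–16 s: ½(6 + -10)(1) = -2 m/s
Δv = -51.5 m/s, so v(16) = -1 + (-51.5) = -52.5 m/s.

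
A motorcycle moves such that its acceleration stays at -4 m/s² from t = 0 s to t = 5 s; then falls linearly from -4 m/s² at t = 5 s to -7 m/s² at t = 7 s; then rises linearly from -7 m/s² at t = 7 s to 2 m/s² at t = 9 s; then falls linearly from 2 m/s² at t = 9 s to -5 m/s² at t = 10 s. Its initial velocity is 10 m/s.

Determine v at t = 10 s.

-27.5 m/s

Δv equals the area under the a-t graph; then v = v₀ + Δv.
0–5 s: -4 × 5 = -20 m/s
5–7 s: ½(-4 + -7)(2) = -11 m/s
7–9 s: ½(-7 + 2)(2) = -5 m/s
9–10 s: ½(2 + -5)(1) = -1.5 m/s
Δv = -37.5 m/s, so v(10) = 10 + (-37.5) = -27.5 m/s.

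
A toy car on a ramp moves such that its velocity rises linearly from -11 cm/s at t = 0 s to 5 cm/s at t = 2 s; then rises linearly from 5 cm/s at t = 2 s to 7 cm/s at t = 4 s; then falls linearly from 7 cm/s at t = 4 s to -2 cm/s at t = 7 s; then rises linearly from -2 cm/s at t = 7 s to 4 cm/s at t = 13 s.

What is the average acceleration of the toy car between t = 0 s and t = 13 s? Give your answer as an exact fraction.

Average acceleration = Δv/Δt = (4 − -11)/(13 − 0) = 15/13 cm/s².

15/13 cm/s²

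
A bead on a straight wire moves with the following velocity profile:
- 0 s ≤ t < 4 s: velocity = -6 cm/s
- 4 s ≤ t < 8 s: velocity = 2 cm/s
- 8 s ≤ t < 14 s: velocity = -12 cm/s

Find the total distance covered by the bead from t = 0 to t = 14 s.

104 cm

Total distance travelled is ∫|v| dt — sum the magnitudes of each area piece.
0–4 s: |-6| × 4 = 24 cm
4–8 s: |2| × 4 = 8 cm
8–14 s: |-12| × 6 = 72 cm
Total distance = 104 cm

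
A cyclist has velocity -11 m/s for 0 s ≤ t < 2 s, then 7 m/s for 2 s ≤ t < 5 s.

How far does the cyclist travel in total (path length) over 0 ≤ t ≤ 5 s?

Total distance travelled is ∫|v| dt — sum the magnitudes of each area piece.
0–2 s: |-11| × 2 = 22 m
2–5 s: |7| × 3 = 21 m
Total distance = 43 m

43 m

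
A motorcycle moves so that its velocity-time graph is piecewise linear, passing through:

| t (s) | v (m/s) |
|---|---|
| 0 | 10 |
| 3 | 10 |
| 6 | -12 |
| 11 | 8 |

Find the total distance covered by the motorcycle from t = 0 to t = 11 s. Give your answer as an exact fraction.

799/11 m

Total distance travelled is ∫|v| dt — sum the magnitudes of each area piece.
0–3 s: |10| × 3 = 30 m
3–6 s: v = 0 at t = 48/11 s; triangle areas 75/11 + 108/11 = 183/11 m
6–11 s: v = 0 at t = 9 s; triangle areas 18 + 8 = 26 m
Total distance = 799/11 m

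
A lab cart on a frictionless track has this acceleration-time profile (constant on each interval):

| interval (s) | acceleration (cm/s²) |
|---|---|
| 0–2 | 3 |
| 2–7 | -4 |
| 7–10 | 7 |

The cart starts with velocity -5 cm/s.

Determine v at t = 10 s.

2 cm/s

Δv equals the area under the a-t graph; then v = v₀ + Δv.
0–2 s: 3 × 2 = 6 cm/s
2–7 s: -4 × 5 = -20 cm/s
7–10 s: 7 × 3 = 21 cm/s
Δv = 7 cm/s, so v(10) = -5 + (7) = 2 cm/s.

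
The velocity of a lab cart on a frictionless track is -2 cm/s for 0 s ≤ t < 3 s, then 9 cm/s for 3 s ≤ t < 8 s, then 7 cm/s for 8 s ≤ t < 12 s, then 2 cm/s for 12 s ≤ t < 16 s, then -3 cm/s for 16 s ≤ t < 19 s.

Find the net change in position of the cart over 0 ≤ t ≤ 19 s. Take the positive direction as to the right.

66 cm

Net displacement equals the area under the velocity-time graph (areas below the axis count negative).
0–3 s: -2 × 3 = -6 cm
3–8 s: 9 × 5 = 45 cm
8–12 s: 7 × 4 = 28 cm
12–16 s: 2 × 4 = 8 cm
16–19 s: -3 × 3 = -9 cm
Net displacement = 66 cm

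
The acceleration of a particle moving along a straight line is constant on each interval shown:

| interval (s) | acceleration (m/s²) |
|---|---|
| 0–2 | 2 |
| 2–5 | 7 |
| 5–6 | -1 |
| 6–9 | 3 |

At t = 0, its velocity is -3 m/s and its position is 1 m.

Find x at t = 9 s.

On each constant-a segment, Δv = aΔt and Δx = v₀Δt + ½aΔt²; chain segment to segment.
0–2 s: v starts -3 m/s; Δx = -3·2 + ½·2·2² = -2 m; v ends 1 m/s.
2–5 s: v starts 1 m/s; Δx = 1·3 + ½·7·3² = 34.5 m; v ends 22 m/s.
5–6 s: v starts 22 m/s; Δx = 22·1 + ½·-1·1² = 21.5 m; v ends 21 m/s.
6–9 s: v starts 21 m/s; Δx = 21·3 + ½·3·3² = 76.5 m; v ends 30 m/s.
x(9) = 1 + Σ Δx = 131.5 m.

131.5 m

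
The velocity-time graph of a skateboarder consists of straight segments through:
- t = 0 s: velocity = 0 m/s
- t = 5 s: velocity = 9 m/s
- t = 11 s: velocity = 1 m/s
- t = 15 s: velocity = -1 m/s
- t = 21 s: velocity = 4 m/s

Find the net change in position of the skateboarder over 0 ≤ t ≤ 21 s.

Displacement is the signed area under the v-t curve.
0–5 s: ½(0 + 9)(5) = 22.5 m
5–11 s: ½(9 + 1)(6) = 30 m
11–15 s: ½(1 + -1)(4) = 0 m
15–21 s: ½(-1 + 4)(6) = 9 m
Net displacement = 61.5 m

61.5 m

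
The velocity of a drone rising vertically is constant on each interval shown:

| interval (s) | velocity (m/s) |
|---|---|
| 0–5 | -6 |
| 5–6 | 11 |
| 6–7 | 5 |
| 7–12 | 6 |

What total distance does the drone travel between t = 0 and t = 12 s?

76 m

Total distance travelled is ∫|v| dt — sum the magnitudes of each area piece.
0–5 s: |-6| × 5 = 30 m
5–6 s: |11| × 1 = 11 m
6–7 s: |5| × 1 = 5 m
7–12 s: |6| × 5 = 30 m
Total distance = 76 m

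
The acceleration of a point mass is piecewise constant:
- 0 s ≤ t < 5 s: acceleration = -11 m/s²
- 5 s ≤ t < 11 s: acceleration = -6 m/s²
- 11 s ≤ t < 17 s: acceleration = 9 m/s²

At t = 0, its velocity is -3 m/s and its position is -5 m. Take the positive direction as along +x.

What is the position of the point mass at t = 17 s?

-1015.5 m

On each constant-a segment, Δv = aΔt and Δx = v₀Δt + ½aΔt²; chain segment to segment.
0–5 s: v starts -3 m/s; Δx = -3·5 + ½·-11·5² = -152.5 m; v ends -58 m/s.
5–11 s: v starts -58 m/s; Δx = -58·6 + ½·-6·6² = -456 m; v ends -94 m/s.
11–17 s: v starts -94 m/s; Δx = -94·6 + ½·9·6² = -402 m; v ends -40 m/s.
x(17) = -5 + Σ Δx = -1015.5 m.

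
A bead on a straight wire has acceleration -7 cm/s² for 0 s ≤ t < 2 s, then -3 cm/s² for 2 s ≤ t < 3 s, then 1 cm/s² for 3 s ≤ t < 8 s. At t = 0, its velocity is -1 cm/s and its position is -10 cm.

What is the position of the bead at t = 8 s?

-120 cm

On each constant-a segment, Δv = aΔt and Δx = v₀Δt + ½aΔt²; chain segment to segment.
0–2 s: v starts -1 cm/s; Δx = -1·2 + ½·-7·2² = -16 cm; v ends -15 cm/s.
2–3 s: v starts -15 cm/s; Δx = -15·1 + ½·-3·1² = -16.5 cm; v ends -18 cm/s.
3–8 s: v starts -18 cm/s; Δx = -18·5 + ½·1·5² = -77.5 cm; v ends -13 cm/s.
x(8) = -10 + Σ Δx = -120 cm.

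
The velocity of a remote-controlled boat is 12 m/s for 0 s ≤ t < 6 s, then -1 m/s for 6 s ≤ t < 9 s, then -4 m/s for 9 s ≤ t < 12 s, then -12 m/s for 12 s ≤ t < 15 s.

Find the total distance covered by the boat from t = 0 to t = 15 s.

Total distance travelled is ∫|v| dt — sum the magnitudes of each area piece.
0–6 s: |12| × 6 = 72 m
6–9 s: |-1| × 3 = 3 m
9–12 s: |-4| × 3 = 12 m
12–15 s: |-12| × 3 = 36 m
Total distance = 123 m

123 m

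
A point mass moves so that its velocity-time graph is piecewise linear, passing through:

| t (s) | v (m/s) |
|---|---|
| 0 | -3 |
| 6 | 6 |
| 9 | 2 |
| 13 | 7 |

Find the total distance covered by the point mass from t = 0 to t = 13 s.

45 m

Distance (not displacement) is the total path length: add the absolute areas under v-t.
0–6 s: v = 0 at t = 2 s; triangle areas 3 + 12 = 15 m
6–9 s: |½(6 + 2)(3)| = 12 m
9–13 s: |½(2 + 7)(4)| = 18 m
Total distance = 45 m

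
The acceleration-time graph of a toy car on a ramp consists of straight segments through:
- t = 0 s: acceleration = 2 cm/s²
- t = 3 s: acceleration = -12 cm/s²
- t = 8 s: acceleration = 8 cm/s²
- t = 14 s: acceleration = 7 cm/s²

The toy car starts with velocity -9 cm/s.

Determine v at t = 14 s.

Δv equals the area under the a-t graph; then v = v₀ + Δv.
0–3 s: ½(2 + -12)(3) = -15 cm/s
3–8 s: ½(-12 + 8)(5) = -10 cm/s
8–14 s: ½(8 + 7)(6) = 45 cm/s
Δv = 20 cm/s, so v(14) = -9 + (20) = 11 cm/s.

11 cm/s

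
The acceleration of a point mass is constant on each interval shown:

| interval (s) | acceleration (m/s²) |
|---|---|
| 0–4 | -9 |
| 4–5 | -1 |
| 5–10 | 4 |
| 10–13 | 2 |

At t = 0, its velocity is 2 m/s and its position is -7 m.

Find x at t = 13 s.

On each constant-a segment, Δv = aΔt and Δx = v₀Δt + ½aΔt²; chain segment to segment.
0–4 s: v starts 2 m/s; Δx = 2·4 + ½·-9·4² = -64 m; v ends -34 m/s.
4–5 s: v starts -34 m/s; Δx = -34·1 + ½·-1·1² = -34.5 m; v ends -35 m/s.
5–10 s: v starts -35 m/s; Δx = -35·5 + ½·4·5² = -125 m; v ends -15 m/s.
10–13 s: v starts -15 m/s; Δx = -15·3 + ½·2·3² = -36 m; v ends -9 m/s.
x(13) = -7 + Σ Δx = -266.5 m.

-266.5 m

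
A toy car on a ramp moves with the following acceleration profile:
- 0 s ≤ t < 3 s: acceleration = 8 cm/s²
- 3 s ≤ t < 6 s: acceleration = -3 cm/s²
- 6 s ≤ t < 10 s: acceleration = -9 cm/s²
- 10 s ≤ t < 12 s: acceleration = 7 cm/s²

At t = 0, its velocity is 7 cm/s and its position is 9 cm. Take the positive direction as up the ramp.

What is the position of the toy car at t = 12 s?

147.5 cm

On each constant-a segment, Δv = aΔt and Δx = v₀Δt + ½aΔt²; chain segment to segment.
0–3 s: v starts 7 cm/s; Δx = 7·3 + ½·8·3² = 57 cm; v ends 31 cm/s.
3–6 s: v starts 31 cm/s; Δx = 31·3 + ½·-3·3² = 79.5 cm; v ends 22 cm/s.
6–10 s: v starts 22 cm/s; Δx = 22·4 + ½·-9·4² = 16 cm; v ends -14 cm/s.
10–12 s: v starts -14 cm/s; Δx = -14·2 + ½·7·2² = -14 cm; v ends 0 cm/s.
x(12) = 9 + Σ Δx = 147.5 cm.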